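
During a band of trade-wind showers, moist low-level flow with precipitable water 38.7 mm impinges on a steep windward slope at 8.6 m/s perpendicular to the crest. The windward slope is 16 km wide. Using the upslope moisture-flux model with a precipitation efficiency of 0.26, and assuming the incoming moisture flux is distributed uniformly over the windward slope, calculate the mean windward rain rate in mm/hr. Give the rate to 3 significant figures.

Incoming column moisture flux per unit ridge length: F = V × PW = 8.6 × 38.7 = 332.82 mm·m/s.
Spread over the 16 km slope with efficiency ε = 0.26: R = ε·F/W = 0.26 × 332.82 / 16000 m = 5.408e-03 mm/s.
R = 5.408e-03 × 3600 = 19.5 mm/hr.

R ≈ 19.5 mm/hr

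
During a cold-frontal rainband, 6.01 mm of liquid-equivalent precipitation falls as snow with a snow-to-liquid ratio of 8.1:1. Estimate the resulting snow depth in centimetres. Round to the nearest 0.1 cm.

snow depth ≈ 4.9 cm

Snow depth = liquid × ratio = 6.01 mm × 8.1 = 48.681 mm = 4.9 cm.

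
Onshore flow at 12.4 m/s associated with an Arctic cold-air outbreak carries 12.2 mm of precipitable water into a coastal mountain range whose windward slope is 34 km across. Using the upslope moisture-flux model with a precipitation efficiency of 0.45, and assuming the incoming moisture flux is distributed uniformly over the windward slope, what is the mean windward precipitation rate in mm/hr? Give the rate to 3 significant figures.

R ≈ 7.21 mm/hr

Incoming column moisture flux per unit ridge length: F = V × PW = 12.4 × 12.2 = 151.28 mm·m/s.
Spread over the 34 km slope with efficiency ε = 0.45: R = ε·F/W = 0.45 × 151.28 / 34000 m = 2.002e-03 mm/s.
R = 2.002e-03 × 3600 = 7.21 mm/hr.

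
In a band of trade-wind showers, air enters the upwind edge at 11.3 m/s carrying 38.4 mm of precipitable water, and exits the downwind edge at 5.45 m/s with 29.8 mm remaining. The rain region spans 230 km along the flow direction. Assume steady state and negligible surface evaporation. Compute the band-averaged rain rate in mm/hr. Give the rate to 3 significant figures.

Column moisture flux per unit crosswind length is F = V × PW.
Inflow: F_in = 11.3 × 38.4 = 433.92 mm·m/s
Outflow: F_out = 5.45 × 29.8 = 162.41 mm·m/s
Steady-state rate R = (F_in − F_out)/L = (433.92 − 162.41) / 230000 m = 1.180e-03 mm/s.
R = 1.180e-03 × 3600 = 4.25 mm/hr.

R ≈ 4.25 mm/hr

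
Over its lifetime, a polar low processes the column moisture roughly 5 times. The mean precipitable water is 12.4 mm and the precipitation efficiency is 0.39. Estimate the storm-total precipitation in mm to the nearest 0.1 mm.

precipitation ≈ 24.2 mm

Each cycle deposits ε × PW = 0.39 × 12.4 = 4.836 mm.
Over 5 cycles: 5 × 4.836 = 24.2 mm.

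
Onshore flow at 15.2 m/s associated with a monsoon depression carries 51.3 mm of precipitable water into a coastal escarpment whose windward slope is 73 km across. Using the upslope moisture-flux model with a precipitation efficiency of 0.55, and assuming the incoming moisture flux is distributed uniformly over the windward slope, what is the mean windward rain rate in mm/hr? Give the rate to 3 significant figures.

R ≈ 21.1 mm/hr

Incoming column moisture flux per unit ridge length: F = V × PW = 15.2 × 51.3 = 779.76 mm·m/s.
Spread over the 73 km slope with efficiency ε = 0.55: R = ε·F/W = 0.55 × 779.76 / 73000 m = 5.875e-03 mm/s.
R = 5.875e-03 × 3600 = 21.1 mm/hr.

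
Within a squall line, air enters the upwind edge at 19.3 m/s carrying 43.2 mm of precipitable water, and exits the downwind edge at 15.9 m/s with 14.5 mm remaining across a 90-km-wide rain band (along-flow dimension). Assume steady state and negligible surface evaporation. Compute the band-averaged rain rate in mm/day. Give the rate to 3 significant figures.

Column moisture flux per unit crosswind length is F = V × PW.
Inflow: F_in = 19.3 × 43.2 = 833.76 mm·m/s
Outflow: F_out = 15.9 × 14.5 = 230.55 mm·m/s
Steady-state rate R = (F_in − F_out)/L = (833.76 − 230.55) / 90000 m = 6.702e-03 mm/s.
R = 6.702e-03 × 3600 × 24 = 579 mm/day.

R ≈ 579 mm/day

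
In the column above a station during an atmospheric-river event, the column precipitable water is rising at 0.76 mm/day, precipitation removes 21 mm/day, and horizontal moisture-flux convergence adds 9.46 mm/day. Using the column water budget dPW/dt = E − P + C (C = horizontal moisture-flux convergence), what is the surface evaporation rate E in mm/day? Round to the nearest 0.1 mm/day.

E ≈ 12.3 mm/day

dPW/dt = +0.76 mm/day.
E = dPW/dt + P − C = (+0.76) + 21 − (9.46) = 12.3 mm/day.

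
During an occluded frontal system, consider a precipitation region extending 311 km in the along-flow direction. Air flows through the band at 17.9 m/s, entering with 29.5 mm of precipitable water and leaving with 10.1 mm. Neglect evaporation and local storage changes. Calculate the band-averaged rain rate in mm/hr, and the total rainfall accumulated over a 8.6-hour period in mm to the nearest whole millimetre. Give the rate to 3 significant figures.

R ≈ 4.02 mm/hr; total ≈ 35 mm

Column moisture flux per unit crosswind length is F = V × PW.
Inflow: F_in = 17.9 × 29.5 = 528.05 mm·m/s
Outflow: F_out = 17.9 × 10.1 = 180.79 mm·m/s
Steady-state rate R = (F_in − F_out)/L = (528.05 − 180.79) / 311000 m = 1.117e-03 mm/s.
R = 1.117e-03 × 3600 = 4.02 mm/hr.
Over 8.6 h: total = 4.02 × 8.6 = 34.572 ≈ 35 mm.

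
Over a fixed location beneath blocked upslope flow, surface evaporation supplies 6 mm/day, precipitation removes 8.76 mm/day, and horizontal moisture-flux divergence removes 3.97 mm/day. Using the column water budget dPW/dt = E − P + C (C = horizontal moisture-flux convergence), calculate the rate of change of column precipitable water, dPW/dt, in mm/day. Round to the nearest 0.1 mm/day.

dPW/dt ≈ -6.7 mm/day

dPW/dt = E − P + C = 6 − 8.76 + (-3.97) = -6.7 mm/day.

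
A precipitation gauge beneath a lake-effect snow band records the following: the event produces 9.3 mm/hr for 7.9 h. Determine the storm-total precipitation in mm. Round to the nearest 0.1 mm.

total ≈ 73.5 mm

Total = Σ Rᵢ Δtᵢ = 9.3 × 7.9
      = 73.47 = 73.5 mm.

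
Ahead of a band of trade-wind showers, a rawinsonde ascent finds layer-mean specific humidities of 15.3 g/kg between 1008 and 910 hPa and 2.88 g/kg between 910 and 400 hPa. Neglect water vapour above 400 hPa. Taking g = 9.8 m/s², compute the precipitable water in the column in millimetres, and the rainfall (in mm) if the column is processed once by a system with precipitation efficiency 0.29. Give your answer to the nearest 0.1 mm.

Precipitable water is the column-integrated vapour mass per unit area: PW = (1/g) Σ q̄ Δp, with q in kg/kg and Δp in Pa (1 kg/m² of water = 1 mm).
Layer 1008–910 hPa: Δp = 98 hPa = 9800 Pa, q̄ = 0.0153 kg/kg → 0.0153 × 9800 / 9.8 = 15.30 mm
Layer 910–400 hPa: Δp = 510 hPa = 51000 Pa, q̄ = 0.00288 kg/kg → 0.00288 × 51000 / 9.8 = 14.99 mm
PW = 15.30 + 14.99 = 30.29 ≈ 30.3 mm.
Rainfall = ε × PW = 0.29 × 30.3 = 8.8 mm.

PW ≈ 30.3 mm; rainfall ≈ 8.8 mm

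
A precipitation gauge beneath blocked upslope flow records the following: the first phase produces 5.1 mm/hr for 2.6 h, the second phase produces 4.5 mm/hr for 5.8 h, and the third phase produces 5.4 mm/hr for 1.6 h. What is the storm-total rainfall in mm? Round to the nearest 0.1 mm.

total ≈ 48.0 mm

Total = Σ Rᵢ Δtᵢ = 5.1 × 2.6 + 4.5 × 5.8 + 5.4 × 1.6
      = 13.26 + 26.1 + 8.64 = 48.0 mm.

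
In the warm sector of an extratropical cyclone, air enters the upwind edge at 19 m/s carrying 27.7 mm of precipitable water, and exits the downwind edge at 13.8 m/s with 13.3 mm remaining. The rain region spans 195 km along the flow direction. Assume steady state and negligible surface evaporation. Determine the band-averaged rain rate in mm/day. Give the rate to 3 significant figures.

R ≈ 152 mm/day

Column moisture flux per unit crosswind length is F = V × PW.
Inflow: F_in = 19 × 27.7 = 526.3 mm·m/s
Outflow: F_out = 13.8 × 13.3 = 183.54 mm·m/s
Steady-state rate R = (F_in − F_out)/L = (526.3 − 183.54) / 195000 m = 1.758e-03 mm/s.
R = 1.758e-03 × 3600 × 24 = 152 mm/day.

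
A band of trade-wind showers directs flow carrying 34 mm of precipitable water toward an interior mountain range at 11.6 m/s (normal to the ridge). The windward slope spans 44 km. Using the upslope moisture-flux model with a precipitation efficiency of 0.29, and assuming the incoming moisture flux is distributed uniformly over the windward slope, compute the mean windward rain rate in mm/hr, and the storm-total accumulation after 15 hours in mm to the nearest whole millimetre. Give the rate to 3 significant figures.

R ≈ 9.36 mm/hr; total ≈ 140 mm

Incoming column moisture flux per unit ridge length: F = V × PW = 11.6 × 34 = 394.4 mm·m/s.
Spread over the 44 km slope with efficiency ε = 0.29: R = ε·F/W = 0.29 × 394.4 / 44000 m = 2.599e-03 mm/s.
R = 2.599e-03 × 3600 = 9.36 mm/hr.
Over 15 h: total = 9.36 × 15 = 140.4 ≈ 140 mm.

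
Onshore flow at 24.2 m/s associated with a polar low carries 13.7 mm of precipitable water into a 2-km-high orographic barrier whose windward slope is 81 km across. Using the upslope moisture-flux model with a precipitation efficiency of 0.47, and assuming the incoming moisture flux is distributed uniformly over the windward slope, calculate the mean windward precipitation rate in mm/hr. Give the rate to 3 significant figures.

R ≈ 6.93 mm/hr

Incoming column moisture flux per unit ridge length: F = V × PW = 24.2 × 13.7 = 331.54 mm·m/s.
Spread over the 81 km slope with efficiency ε = 0.47: R = ε·F/W = 0.47 × 331.54 / 81000 m = 1.924e-03 mm/s.
R = 1.924e-03 × 3600 = 6.93 mm/hr.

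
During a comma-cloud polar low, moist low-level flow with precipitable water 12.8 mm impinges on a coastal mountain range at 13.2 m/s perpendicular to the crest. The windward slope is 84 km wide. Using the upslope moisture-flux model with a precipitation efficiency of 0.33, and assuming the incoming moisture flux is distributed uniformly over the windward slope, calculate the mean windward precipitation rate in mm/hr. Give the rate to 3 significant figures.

Incoming column moisture flux per unit ridge length: F = V × PW = 13.2 × 12.8 = 168.96 mm·m/s.
Spread over the 84 km slope with efficiency ε = 0.33: R = ε·F/W = 0.33 × 168.96 / 84000 m = 6.638e-04 mm/s.
R = 6.638e-04 × 3600 = 2.39 mm/hr.

R ≈ 2.39 mm/hr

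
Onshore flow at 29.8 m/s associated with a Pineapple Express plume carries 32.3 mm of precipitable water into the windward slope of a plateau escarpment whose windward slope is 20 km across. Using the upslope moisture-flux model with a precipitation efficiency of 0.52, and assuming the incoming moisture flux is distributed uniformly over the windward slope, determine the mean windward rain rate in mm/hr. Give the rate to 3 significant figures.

Incoming column moisture flux per unit ridge length: F = V × PW = 29.8 × 32.3 = 962.54 mm·m/s.
Spread over the 20 km slope with efficiency ε = 0.52: R = ε·F/W = 0.52 × 962.54 / 20000 m = 2.503e-02 mm/s.
R = 2.503e-02 × 3600 = 90.1 mm/hr.

R ≈ 90.1 mm/hr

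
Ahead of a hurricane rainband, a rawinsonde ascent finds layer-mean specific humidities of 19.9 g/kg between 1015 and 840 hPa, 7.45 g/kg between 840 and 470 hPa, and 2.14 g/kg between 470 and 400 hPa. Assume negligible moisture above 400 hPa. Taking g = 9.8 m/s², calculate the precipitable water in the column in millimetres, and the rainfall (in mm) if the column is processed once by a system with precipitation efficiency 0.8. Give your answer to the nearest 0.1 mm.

PW ≈ 65.2 mm; rainfall ≈ 52.2 mm

Precipitable water is the column-integrated vapour mass per unit area: PW = (1/g) Σ q̄ Δp, with q in kg/kg and Δp in Pa (1 kg/m² of water = 1 mm).
Layer 1015–840 hPa: Δp = 175 hPa = 17500 Pa, q̄ = 0.0199 kg/kg → 0.0199 × 17500 / 9.8 = 35.54 mm
Layer 840–470 hPa: Δp = 370 hPa = 37000 Pa, q̄ = 0.00745 kg/kg → 0.00745 × 37000 / 9.8 = 28.13 mm
Layer 470–400 hPa: Δp = 70 hPa = 7000 Pa, q̄ = 0.00214 kg/kg → 0.00214 × 7000 / 9.8 = 1.53 mm
PW = 35.54 + 28.13 + 1.53 = 65.20 ≈ 65.2 mm.
Rainfall = ε × PW = 0.8 × 65.2 = 52.2 mm.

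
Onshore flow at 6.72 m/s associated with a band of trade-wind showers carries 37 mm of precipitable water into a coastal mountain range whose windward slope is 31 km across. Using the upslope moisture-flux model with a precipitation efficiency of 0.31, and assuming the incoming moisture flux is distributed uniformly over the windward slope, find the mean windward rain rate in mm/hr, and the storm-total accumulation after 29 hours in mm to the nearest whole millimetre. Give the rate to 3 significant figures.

R ≈ 8.95 mm/hr; total ≈ 260 mm

Incoming column moisture flux per unit ridge length: F = V × PW = 6.72 × 37 = 248.64 mm·m/s.
Spread over the 31 km slope with efficiency ε = 0.31: R = ε·F/W = 0.31 × 248.64 / 31000 m = 2.486e-03 mm/s.
R = 2.486e-03 × 3600 = 8.95 mm/hr.
Over 29 h: total = 8.95 × 29 = 259.55 ≈ 260 mm.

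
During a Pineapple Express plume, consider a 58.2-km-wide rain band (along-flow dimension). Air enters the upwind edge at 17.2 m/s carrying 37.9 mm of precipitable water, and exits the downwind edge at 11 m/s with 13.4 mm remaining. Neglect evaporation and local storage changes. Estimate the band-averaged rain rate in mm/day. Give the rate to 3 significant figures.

R ≈ 749 mm/day

Column moisture flux per unit crosswind length is F = V × PW.
Inflow: F_in = 17.2 × 37.9 = 651.88 mm·m/s
Outflow: F_out = 11 × 13.4 = 147.4 mm·m/s
Steady-state rate R = (F_in − F_out)/L = (651.88 − 147.4) / 58200 m = 8.668e-03 mm/s.
R = 8.668e-03 × 3600 × 24 = 749 mm/day.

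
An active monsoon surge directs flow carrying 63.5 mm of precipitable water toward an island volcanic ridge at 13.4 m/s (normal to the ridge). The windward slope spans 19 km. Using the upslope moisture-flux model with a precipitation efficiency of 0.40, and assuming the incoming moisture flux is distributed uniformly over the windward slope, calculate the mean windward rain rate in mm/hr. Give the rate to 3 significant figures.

Incoming column moisture flux per unit ridge length: F = V × PW = 13.4 × 63.5 = 850.9 mm·m/s.
Spread over the 19 km slope with efficiency ε = 0.40: R = ε·F/W = 0.40 × 850.9 / 19000 m = 1.791e-02 mm/s.
R = 1.791e-02 × 3600 = 64.5 mm/hr.

R ≈ 64.5 mm/hr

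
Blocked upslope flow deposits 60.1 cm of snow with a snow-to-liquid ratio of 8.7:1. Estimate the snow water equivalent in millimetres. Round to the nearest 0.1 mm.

SWE ≈ 69.1 mm

SWE = snow depth / ratio = 60.1 cm / 8.7 = 6.908 cm = 69.1 mm.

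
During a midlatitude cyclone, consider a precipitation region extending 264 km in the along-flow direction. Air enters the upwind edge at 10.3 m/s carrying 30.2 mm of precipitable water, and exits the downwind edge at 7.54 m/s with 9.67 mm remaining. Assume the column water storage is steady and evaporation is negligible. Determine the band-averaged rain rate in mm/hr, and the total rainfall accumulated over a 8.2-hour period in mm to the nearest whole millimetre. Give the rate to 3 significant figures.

R ≈ 3.25 mm/hr; total ≈ 27 mm

Column moisture flux per unit crosswind length is F = V × PW.
Inflow: F_in = 10.3 × 30.2 = 311.06 mm·m/s
Outflow: F_out = 7.54 × 9.67 = 72.9118 mm·m/s
Steady-state rate R = (F_in − F_out)/L = (311.06 − 72.9118) / 264000 m = 9.021e-04 mm/s.
R = 9.021e-04 × 3600 = 3.25 mm/hr.
Over 8.2 h: total = 3.25 × 8.2 = 26.65 ≈ 27 mm.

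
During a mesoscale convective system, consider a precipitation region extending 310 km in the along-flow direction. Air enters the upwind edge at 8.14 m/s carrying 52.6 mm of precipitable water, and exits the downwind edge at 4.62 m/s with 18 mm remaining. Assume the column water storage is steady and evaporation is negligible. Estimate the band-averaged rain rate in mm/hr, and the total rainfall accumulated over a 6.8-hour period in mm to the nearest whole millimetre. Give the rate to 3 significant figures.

R ≈ 4.01 mm/hr; total ≈ 27 mm

Column moisture flux per unit crosswind length is F = V × PW.
Inflow: F_in = 8.14 × 52.6 = 428.164 mm·m/s
Outflow: F_out = 4.62 × 18 = 83.16 mm·m/s
Steady-state rate R = (F_in − F_out)/L = (428.164 − 83.16) / 310000 m = 1.113e-03 mm/s.
R = 1.113e-03 × 3600 = 4.01 mm/hr.
Over 6.8 h: total = 4.01 × 6.8 = 27.268 ≈ 27 mm.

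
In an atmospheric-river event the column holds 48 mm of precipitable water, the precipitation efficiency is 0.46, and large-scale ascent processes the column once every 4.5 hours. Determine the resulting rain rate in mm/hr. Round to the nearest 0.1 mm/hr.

Each overturning extracts ε × PW = 0.46 × 48 = 22.08 mm.
Rate = ε·PW / τ = 22.08 / 4.5 h = 4.9 mm/hr.

R ≈ 4.9 mm/hr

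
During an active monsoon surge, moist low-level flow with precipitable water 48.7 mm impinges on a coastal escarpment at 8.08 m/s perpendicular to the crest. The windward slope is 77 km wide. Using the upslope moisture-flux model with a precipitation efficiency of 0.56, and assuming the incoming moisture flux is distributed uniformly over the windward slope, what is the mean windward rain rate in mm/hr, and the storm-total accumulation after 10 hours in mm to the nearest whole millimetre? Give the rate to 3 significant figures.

R ≈ 10.3 mm/hr; total ≈ 103 mm

Incoming column moisture flux per unit ridge length: F = V × PW = 8.08 × 48.7 = 393.496 mm·m/s.
Spread over the 77 km slope with efficiency ε = 0.56: R = ε·F/W = 0.56 × 393.496 / 77000 m = 2.862e-03 mm/s.
R = 2.862e-03 × 3600 = 10.3 mm/hr.
Over 10 h: total = 10.3 × 10 = 103 mm.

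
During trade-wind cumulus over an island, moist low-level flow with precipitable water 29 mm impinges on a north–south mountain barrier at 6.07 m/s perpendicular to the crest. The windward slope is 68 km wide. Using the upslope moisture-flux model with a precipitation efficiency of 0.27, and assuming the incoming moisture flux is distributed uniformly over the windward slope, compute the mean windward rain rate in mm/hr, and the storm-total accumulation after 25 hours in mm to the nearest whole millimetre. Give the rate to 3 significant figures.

Incoming column moisture flux per unit ridge length: F = V × PW = 6.07 × 29 = 176.03 mm·m/s.
Spread over the 68 km slope with efficiency ε = 0.27: R = ε·F/W = 0.27 × 176.03 / 68000 m = 6.989e-04 mm/s.
R = 6.989e-04 × 3600 = 2.52 mm/hr.
Over 25 h: total = 2.52 × 25 = 63 mm.

R ≈ 2.52 mm/hr; total ≈ 63 mm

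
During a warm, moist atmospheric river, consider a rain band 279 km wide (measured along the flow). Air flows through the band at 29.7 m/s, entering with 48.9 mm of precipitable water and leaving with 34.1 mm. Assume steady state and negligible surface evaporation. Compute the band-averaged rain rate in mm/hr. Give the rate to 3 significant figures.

Column moisture flux per unit crosswind length is F = V × PW.
Inflow: F_in = 29.7 × 48.9 = 1452.33 mm·m/s
Outflow: F_out = 29.7 × 34.1 = 1012.77 mm·m/s
Steady-state rate R = (F_in − F_out)/L = (1452.33 − 1012.77) / 279000 m = 1.575e-03 mm/s.
R = 1.575e-03 × 3600 = 5.67 mm/hr.

R ≈ 5.67 mm/hr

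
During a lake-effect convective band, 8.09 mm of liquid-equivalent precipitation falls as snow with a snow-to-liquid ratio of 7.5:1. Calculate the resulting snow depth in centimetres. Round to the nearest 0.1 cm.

Snow depth = liquid × ratio = 8.09 mm × 7.5 = 60.675 mm = 6.1 cm.

snow depth ≈ 6.1 cm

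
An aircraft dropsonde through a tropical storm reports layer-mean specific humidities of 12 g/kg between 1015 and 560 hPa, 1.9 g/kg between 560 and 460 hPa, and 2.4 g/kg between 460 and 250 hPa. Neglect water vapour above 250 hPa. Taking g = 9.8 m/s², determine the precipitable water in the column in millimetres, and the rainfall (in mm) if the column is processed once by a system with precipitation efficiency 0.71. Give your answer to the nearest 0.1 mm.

Precipitable water is the column-integrated vapour mass per unit area: PW = (1/g) Σ q̄ Δp, with q in kg/kg and Δp in Pa (1 kg/m² of water = 1 mm).
Layer 1015–560 hPa: Δp = 455 hPa = 45500 Pa, q̄ = 0.012 kg/kg → 0.012 × 45500 / 9.8 = 55.71 mm
Layer 560–460 hPa: Δp = 100 hPa = 10000 Pa, q̄ = 0.0019 kg/kg → 0.0019 × 10000 / 9.8 = 1.94 mm
Layer 460–250 hPa: Δp = 210 hPa = 21000 Pa, q̄ = 0.0024 kg/kg → 0.0024 × 21000 / 9.8 = 5.14 mm
PW = 55.71 + 1.94 + 5.14 = 62.79 ≈ 62.8 mm.
Rainfall = ε × PW = 0.71 × 62.8 = 44.6 mm.

PW ≈ 62.8 mm; rainfall ≈ 44.6 mm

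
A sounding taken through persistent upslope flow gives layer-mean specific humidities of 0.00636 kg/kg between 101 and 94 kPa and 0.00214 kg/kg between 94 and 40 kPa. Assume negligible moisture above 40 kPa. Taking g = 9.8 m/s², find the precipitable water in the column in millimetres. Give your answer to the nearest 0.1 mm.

PW ≈ 16.3 mm

Precipitable water is the column-integrated vapour mass per unit area: PW = (1/g) Σ q̄ Δp, with q in kg/kg and Δp in Pa (1 kg/m² of water = 1 mm).
Layer 101–94 kPa: Δp = 70 hPa = 7000 Pa, q̄ = 0.00636 kg/kg → 0.00636 × 7000 / 9.8 = 4.54 mm
Layer 94–40 kPa: Δp = 540 hPa = 54000 Pa, q̄ = 0.00214 kg/kg → 0.00214 × 54000 / 9.8 = 11.79 mm
PW = 4.54 + 11.79 = 16.33 ≈ 16.3 mm.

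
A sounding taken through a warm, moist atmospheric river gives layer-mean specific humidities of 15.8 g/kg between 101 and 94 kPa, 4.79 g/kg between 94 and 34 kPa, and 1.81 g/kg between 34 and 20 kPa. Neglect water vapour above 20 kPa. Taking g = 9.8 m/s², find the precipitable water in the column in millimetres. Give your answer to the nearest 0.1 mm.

PW ≈ 43.2 mm

Precipitable water is the column-integrated vapour mass per unit area: PW = (1/g) Σ q̄ Δp, with q in kg/kg and Δp in Pa (1 kg/m² of water = 1 mm).
Layer 101–94 kPa: Δp = 70 hPa = 7000 Pa, q̄ = 0.0158 kg/kg → 0.0158 × 7000 / 9.8 = 11.29 mm
Layer 94–34 kPa: Δp = 600 hPa = 60000 Pa, q̄ = 0.00479 kg/kg → 0.00479 × 60000 / 9.8 = 29.33 mm
Layer 34–20 kPa: Δp = 140 hPa = 14000 Pa, q̄ = 0.00181 kg/kg → 0.00181 × 14000 / 9.8 = 2.59 mm
PW = 11.29 + 29.33 + 2.59 = 43.21 ≈ 43.2 mm.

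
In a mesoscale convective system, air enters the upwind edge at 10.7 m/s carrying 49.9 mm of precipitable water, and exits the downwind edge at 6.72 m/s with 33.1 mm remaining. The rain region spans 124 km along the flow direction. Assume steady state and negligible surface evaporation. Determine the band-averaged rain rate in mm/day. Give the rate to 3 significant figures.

Column moisture flux per unit crosswind length is F = V × PW.
Inflow: F_in = 10.7 × 49.9 = 533.93 mm·m/s
Outflow: F_out = 6.72 × 33.1 = 222.432 mm·m/s
Steady-state rate R = (F_in − F_out)/L = (533.93 − 222.432) / 124000 m = 2.512e-03 mm/s.
R = 2.512e-03 × 3600 × 24 = 217 mm/day.

R ≈ 217 mm/day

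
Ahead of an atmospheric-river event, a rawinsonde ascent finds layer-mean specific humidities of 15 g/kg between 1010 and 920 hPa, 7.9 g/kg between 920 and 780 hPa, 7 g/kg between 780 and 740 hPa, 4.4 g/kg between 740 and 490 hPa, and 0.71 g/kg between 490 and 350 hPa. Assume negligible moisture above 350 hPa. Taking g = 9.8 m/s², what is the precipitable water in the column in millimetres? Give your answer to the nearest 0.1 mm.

PW ≈ 40.2 mm

Precipitable water is the column-integrated vapour mass per unit area: PW = (1/g) Σ q̄ Δp, with q in kg/kg and Δp in Pa (1 kg/m² of water = 1 mm).
Layer 1010–920 hPa: Δp = 90 hPa = 9000 Pa, q̄ = 0.015 kg/kg → 0.015 × 9000 / 9.8 = 13.78 mm
Layer 920–780 hPa: Δp = 140 hPa = 14000 Pa, q̄ = 0.0079 kg/kg → 0.0079 × 14000 / 9.8 = 11.29 mm
Layer 780–740 hPa: Δp = 40 hPa = 4000 Pa, q̄ = 0.007 kg/kg → 0.007 × 4000 / 9.8 = 2.86 mm
Layer 740–490 hPa: Δp = 250 hPa = 25000 Pa, q̄ = 0.0044 kg/kg → 0.0044 × 25000 / 9.8 = 11.22 mm
Layer 490–350 hPa: Δp = 140 hPa = 14000 Pa, q̄ = 0.00071 kg/kg → 0.00071 × 14000 / 9.8 = 1.01 mm
PW = 13.78 + 11.29 + 2.86 + 11.22 + 1.01 = 40.16 ≈ 40.2 mm.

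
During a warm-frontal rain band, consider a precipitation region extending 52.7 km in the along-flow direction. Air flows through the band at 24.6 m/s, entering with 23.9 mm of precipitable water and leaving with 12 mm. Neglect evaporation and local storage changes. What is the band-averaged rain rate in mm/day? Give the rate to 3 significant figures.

R ≈ 480 mm/day

Column moisture flux per unit crosswind length is F = V × PW.
Inflow: F_in = 24.6 × 23.9 = 587.94 mm·m/s
Outflow: F_out = 24.6 × 12 = 295.2 mm·m/s
Steady-state rate R = (F_in − F_out)/L = (587.94 − 295.2) / 52700 m = 5.555e-03 mm/s.
R = 5.555e-03 × 3600 × 24 = 480 mm/day.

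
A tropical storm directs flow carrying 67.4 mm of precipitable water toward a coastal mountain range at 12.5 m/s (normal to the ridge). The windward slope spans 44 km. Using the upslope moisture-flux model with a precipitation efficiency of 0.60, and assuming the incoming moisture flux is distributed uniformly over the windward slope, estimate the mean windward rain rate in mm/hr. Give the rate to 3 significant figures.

R ≈ 41.4 mm/hr

Incoming column moisture flux per unit ridge length: F = V × PW = 12.5 × 67.4 = 842.5 mm·m/s.
Spread over the 44 km slope with efficiency ε = 0.60: R = ε·F/W = 0.60 × 842.5 / 44000 m = 1.149e-02 mm/s.
R = 1.149e-02 × 3600 = 41.4 mm/hr.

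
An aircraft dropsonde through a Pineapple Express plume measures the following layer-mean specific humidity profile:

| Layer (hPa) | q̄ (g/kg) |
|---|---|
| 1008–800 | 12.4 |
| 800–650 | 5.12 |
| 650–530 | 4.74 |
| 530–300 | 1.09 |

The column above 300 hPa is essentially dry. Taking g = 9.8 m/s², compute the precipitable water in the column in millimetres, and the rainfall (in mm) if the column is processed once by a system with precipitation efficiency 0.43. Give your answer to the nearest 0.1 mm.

PW ≈ 42.5 mm; rainfall ≈ 18.3 mm

Precipitable water is the column-integrated vapour mass per unit area: PW = (1/g) Σ q̄ Δp, with q in kg/kg and Δp in Pa (1 kg/m² of water = 1 mm).
Layer 1008–800 hPa: Δp = 208 hPa = 20800 Pa, q̄ = 0.0124 kg/kg → 0.0124 × 20800 / 9.8 = 26.32 mm
Layer 800–650 hPa: Δp = 150 hPa = 15000 Pa, q̄ = 0.00512 kg/kg → 0.00512 × 15000 / 9.8 = 7.84 mm
Layer 650–530 hPa: Δp = 120 hPa = 12000 Pa, q̄ = 0.00474 kg/kg → 0.00474 × 12000 / 9.8 = 5.80 mm
Layer 530–300 hPa: Δp = 230 hPa = 23000 Pa, q̄ = 0.00109 kg/kg → 0.00109 × 23000 / 9.8 = 2.56 mm
PW = 26.32 + 7.84 + 5.80 + 2.56 = 42.52 ≈ 42.5 mm.
Rainfall = ε × PW = 0.43 × 42.5 = 18.3 mm.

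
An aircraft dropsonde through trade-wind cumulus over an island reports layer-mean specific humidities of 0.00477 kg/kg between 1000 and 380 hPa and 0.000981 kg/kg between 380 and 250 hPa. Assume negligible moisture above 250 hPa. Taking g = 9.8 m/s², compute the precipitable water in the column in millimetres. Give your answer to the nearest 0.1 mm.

PW ≈ 31.5 mm

Precipitable water is the column-integrated vapour mass per unit area: PW = (1/g) Σ q̄ Δp, with q in kg/kg and Δp in Pa (1 kg/m² of water = 1 mm).
Layer 1000–380 hPa: Δp = 620 hPa = 62000 Pa, q̄ = 0.00477 kg/kg → 0.00477 × 62000 / 9.8 = 30.18 mm
Layer 380–250 hPa: Δp = 130 hPa = 13000 Pa, q̄ = 0.000981 kg/kg → 0.000981 × 13000 / 9.8 = 1.30 mm
PW = 30.18 + 1.30 = 31.48 ≈ 31.5 mm.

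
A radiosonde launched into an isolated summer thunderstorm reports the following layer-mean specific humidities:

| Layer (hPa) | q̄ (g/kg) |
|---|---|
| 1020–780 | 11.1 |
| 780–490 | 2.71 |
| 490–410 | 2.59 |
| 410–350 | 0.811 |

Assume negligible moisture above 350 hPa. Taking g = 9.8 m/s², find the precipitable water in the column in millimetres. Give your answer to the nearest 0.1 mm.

PW ≈ 37.8 mm

Precipitable water is the column-integrated vapour mass per unit area: PW = (1/g) Σ q̄ Δp, with q in kg/kg and Δp in Pa (1 kg/m² of water = 1 mm).
Layer 1020–780 hPa: Δp = 240 hPa = 24000 Pa, q̄ = 0.0111 kg/kg → 0.0111 × 24000 / 9.8 = 27.18 mm
Layer 780–490 hPa: Δp = 290 hPa = 29000 Pa, q̄ = 0.00271 kg/kg → 0.00271 × 29000 / 9.8 = 8.02 mm
Layer 490–410 hPa: Δp = 80 hPa = 8000 Pa, q̄ = 0.00259 kg/kg → 0.00259 × 8000 / 9.8 = 2.11 mm
Layer 410–350 hPa: Δp = 60 hPa = 6000 Pa, q̄ = 0.000811 kg/kg → 0.000811 × 6000 / 9.8 = 0.50 mm
PW = 27.18 + 8.02 + 2.11 + 0.50 = 37.81 ≈ 37.8 mm.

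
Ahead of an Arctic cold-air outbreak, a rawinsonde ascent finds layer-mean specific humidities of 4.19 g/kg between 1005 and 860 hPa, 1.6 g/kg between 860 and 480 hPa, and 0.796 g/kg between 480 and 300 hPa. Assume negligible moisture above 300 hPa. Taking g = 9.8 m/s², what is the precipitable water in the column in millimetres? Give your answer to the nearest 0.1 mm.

PW ≈ 13.9 mm

Precipitable water is the column-integrated vapour mass per unit area: PW = (1/g) Σ q̄ Δp, with q in kg/kg and Δp in Pa (1 kg/m² of water = 1 mm).
Layer 1005–860 hPa: Δp = 145 hPa = 14500 Pa, q̄ = 0.00419 kg/kg → 0.00419 × 14500 / 9.8 = 6.20 mm
Layer 860–480 hPa: Δp = 380 hPa = 38000 Pa, q̄ = 0.0016 kg/kg → 0.0016 × 38000 / 9.8 = 6.20 mm
Layer 480–300 hPa: Δp = 180 hPa = 18000 Pa, q̄ = 0.000796 kg/kg → 0.000796 × 18000 / 9.8 = 1.46 mm
PW = 6.20 + 6.20 + 1.46 = 13.86 ≈ 13.9 mm.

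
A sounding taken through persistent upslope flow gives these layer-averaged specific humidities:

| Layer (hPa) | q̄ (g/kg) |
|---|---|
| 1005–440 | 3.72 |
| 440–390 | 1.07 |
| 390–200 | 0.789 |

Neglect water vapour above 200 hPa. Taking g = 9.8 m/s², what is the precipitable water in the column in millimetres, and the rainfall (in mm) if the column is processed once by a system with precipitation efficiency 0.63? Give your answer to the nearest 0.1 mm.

PW ≈ 23.5 mm; rainfall ≈ 14.8 mm

Precipitable water is the column-integrated vapour mass per unit area: PW = (1/g) Σ q̄ Δp, with q in kg/kg and Δp in Pa (1 kg/m² of water = 1 mm).
Layer 1005–440 hPa: Δp = 565 hPa = 56500 Pa, q̄ = 0.00372 kg/kg → 0.00372 × 56500 / 9.8 = 21.45 mm
Layer 440–390 hPa: Δp = 50 hPa = 5000 Pa, q̄ = 0.00107 kg/kg → 0.00107 × 5000 / 9.8 = 0.55 mm
Layer 390–200 hPa: Δp = 190 hPa = 19000 Pa, q̄ = 0.000789 kg/kg → 0.000789 × 19000 / 9.8 = 1.53 mm
PW = 21.45 + 0.55 + 1.53 = 23.53 ≈ 23.5 mm.
Rainfall = ε × PW = 0.63 × 23.5 = 14.8 mm.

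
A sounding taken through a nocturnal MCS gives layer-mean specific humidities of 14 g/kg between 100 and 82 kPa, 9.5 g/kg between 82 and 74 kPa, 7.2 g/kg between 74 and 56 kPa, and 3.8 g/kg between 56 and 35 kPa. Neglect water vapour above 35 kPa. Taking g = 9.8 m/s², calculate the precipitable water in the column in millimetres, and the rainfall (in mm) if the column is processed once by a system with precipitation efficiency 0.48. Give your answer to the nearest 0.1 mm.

Precipitable water is the column-integrated vapour mass per unit area: PW = (1/g) Σ q̄ Δp, with q in kg/kg and Δp in Pa (1 kg/m² of water = 1 mm).
Layer 100–82 kPa: Δp = 180 hPa = 18000 Pa, q̄ = 0.014 kg/kg → 0.014 × 18000 / 9.8 = 25.71 mm
Layer 82–74 kPa: Δp = 80 hPa = 8000 Pa, q̄ = 0.0095 kg/kg → 0.0095 × 8000 / 9.8 = 7.76 mm
Layer 74–56 kPa: Δp = 180 hPa = 18000 Pa, q̄ = 0.0072 kg/kg → 0.0072 × 18000 / 9.8 = 13.22 mm
Layer 56–35 kPa: Δp = 210 hPa = 21000 Pa, q̄ = 0.0038 kg/kg → 0.0038 × 21000 / 9.8 = 8.14 mm
PW = 25.71 + 7.76 + 13.22 + 8.14 = 54.83 ≈ 54.8 mm.
Rainfall = ε × PW = 0.48 × 54.8 = 26.3 mm.

PW ≈ 54.8 mm; rainfall ≈ 26.3 mm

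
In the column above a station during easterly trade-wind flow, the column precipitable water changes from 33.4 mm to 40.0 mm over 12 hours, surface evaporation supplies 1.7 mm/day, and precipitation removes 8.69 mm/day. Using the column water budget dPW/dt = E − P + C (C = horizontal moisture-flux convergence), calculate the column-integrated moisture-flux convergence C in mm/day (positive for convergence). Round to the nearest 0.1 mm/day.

dPW/dt = (40.0 − 33.4) mm / (12/24 day) = +13.200 mm/day.
C = dPW/dt − E + P = (+13.200) − 1.7 + 8.69 = 20.2 mm/day.

C ≈ 20.2 mm/day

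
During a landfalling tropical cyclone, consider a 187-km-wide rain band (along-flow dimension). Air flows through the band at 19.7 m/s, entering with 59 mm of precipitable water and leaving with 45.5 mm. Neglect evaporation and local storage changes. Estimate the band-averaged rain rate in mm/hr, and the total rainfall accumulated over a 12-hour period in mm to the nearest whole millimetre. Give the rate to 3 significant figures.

Column moisture flux per unit crosswind length is F = V × PW.
Inflow: F_in = 19.7 × 59 = 1162.3 mm·m/s
Outflow: F_out = 19.7 × 45.5 = 896.35 mm·m/s
Steady-state rate R = (F_in − F_out)/L = (1162.3 − 896.35) / 187000 m = 1.422e-03 mm/s.
R = 1.422e-03 × 3600 = 5.12 mm/hr.
Over 12 h: total = 5.12 × 12 = 61.44 ≈ 61 mm.

R ≈ 5.12 mm/hr; total ≈ 61 mm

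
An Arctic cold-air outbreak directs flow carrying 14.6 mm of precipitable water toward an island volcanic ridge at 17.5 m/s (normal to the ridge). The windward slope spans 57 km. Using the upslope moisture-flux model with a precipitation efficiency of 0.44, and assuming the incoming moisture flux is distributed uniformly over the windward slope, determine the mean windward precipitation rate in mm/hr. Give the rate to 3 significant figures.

R ≈ 7.10 mm/hr

Incoming column moisture flux per unit ridge length: F = V × PW = 17.5 × 14.6 = 255.5 mm·m/s.
Spread over the 57 km slope with efficiency ε = 0.44: R = ε·F/W = 0.44 × 255.5 / 57000 m = 1.972e-03 mm/s.
R = 1.972e-03 × 3600 = 7.10 mm/hr.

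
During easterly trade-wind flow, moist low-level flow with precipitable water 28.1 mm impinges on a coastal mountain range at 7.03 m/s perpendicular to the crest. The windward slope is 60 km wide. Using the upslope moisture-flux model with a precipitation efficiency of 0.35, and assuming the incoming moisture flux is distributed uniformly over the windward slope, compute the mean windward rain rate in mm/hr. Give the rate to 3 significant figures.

R ≈ 4.15 mm/hr

Incoming column moisture flux per unit ridge length: F = V × PW = 7.03 × 28.1 = 197.543 mm·m/s.
Spread over the 60 km slope with efficiency ε = 0.35: R = ε·F/W = 0.35 × 197.543 / 60000 m = 1.152e-03 mm/s.
R = 1.152e-03 × 3600 = 4.15 mm/hr.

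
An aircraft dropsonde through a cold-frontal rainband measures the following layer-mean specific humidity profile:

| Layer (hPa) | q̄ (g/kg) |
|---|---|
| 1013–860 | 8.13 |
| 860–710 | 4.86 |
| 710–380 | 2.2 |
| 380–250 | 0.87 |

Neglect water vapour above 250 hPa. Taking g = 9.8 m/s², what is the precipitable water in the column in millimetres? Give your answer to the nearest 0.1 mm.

Precipitable water is the column-integrated vapour mass per unit area: PW = (1/g) Σ q̄ Δp, with q in kg/kg and Δp in Pa (1 kg/m² of water = 1 mm).
Layer 1013–860 hPa: Δp = 153 hPa = 15300 Pa, q̄ = 0.00813 kg/kg → 0.00813 × 15300 / 9.8 = 12.69 mm
Layer 860–710 hPa: Δp = 150 hPa = 15000 Pa, q̄ = 0.00486 kg/kg → 0.00486 × 15000 / 9.8 = 7.44 mm
Layer 710–380 hPa: Δp = 330 hPa = 33000 Pa, q̄ = 0.0022 kg/kg → 0.0022 × 33000 / 9.8 = 7.41 mm
Layer 380–250 hPa: Δp = 130 hPa = 13000 Pa, q̄ = 0.00087 kg/kg → 0.00087 × 13000 / 9.8 = 1.15 mm
PW = 12.69 + 7.44 + 7.41 + 1.15 = 28.69 ≈ 28.7 mm.

PW ≈ 28.7 mm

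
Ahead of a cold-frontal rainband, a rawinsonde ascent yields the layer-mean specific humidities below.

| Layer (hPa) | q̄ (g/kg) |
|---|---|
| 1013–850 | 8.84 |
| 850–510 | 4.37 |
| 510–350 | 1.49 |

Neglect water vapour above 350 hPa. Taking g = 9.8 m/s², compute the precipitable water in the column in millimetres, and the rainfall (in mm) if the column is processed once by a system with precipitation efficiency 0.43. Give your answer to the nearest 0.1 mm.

Precipitable water is the column-integrated vapour mass per unit area: PW = (1/g) Σ q̄ Δp, with q in kg/kg and Δp in Pa (1 kg/m² of water = 1 mm).
Layer 1013–850 hPa: Δp = 163 hPa = 16300 Pa, q̄ = 0.00884 kg/kg → 0.00884 × 16300 / 9.8 = 14.70 mm
Layer 850–510 hPa: Δp = 340 hPa = 34000 Pa, q̄ = 0.00437 kg/kg → 0.00437 × 34000 / 9.8 = 15.16 mm
Layer 510–350 hPa: Δp = 160 hPa = 16000 Pa, q̄ = 0.00149 kg/kg → 0.00149 × 16000 / 9.8 = 2.43 mm
PW = 14.70 + 15.16 + 2.43 = 32.29 ≈ 32.3 mm.
Rainfall = ε × PW = 0.43 × 32.3 = 13.9 mm.

PW ≈ 32.3 mm; rainfall ≈ 13.9 mm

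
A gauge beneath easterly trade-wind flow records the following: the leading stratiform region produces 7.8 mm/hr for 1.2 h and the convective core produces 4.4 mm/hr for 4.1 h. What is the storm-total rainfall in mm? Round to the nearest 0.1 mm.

Total = Σ Rᵢ Δtᵢ = 7.8 × 1.2 + 4.4 × 4.1
      = 9.36 + 18.04 = 27.4 mm.

total ≈ 27.4 mm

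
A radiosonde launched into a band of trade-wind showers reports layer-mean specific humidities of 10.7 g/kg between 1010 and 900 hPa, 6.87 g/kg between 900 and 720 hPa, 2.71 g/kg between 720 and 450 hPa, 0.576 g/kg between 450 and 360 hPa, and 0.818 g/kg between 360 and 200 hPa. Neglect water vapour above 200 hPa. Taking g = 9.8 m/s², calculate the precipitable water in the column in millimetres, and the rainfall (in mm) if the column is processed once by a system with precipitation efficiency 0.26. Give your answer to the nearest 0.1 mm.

Precipitable water is the column-integrated vapour mass per unit area: PW = (1/g) Σ q̄ Δp, with q in kg/kg and Δp in Pa (1 kg/m² of water = 1 mm).
Layer 1010–900 hPa: Δp = 110 hPa = 11000 Pa, q̄ = 0.0107 kg/kg → 0.0107 × 11000 / 9.8 = 12.01 mm
Layer 900–720 hPa: Δp = 180 hPa = 18000 Pa, q̄ = 0.00687 kg/kg → 0.00687 × 18000 / 9.8 = 12.62 mm
Layer 720–450 hPa: Δp = 270 hPa = 27000 Pa, q̄ = 0.00271 kg/kg → 0.00271 × 27000 / 9.8 = 7.47 mm
Layer 450–360 hPa: Δp = 90 hPa = 9000 Pa, q̄ = 0.000576 kg/kg → 0.000576 × 9000 / 9.8 = 0.53 mm
Layer 360–200 hPa: Δp = 160 hPa = 16000 Pa, q̄ = 0.000818 kg/kg → 0.000818 × 16000 / 9.8 = 1.34 mm
PW = 12.01 + 12.62 + 7.47 + 0.53 + 1.34 = 33.97 ≈ 34.0 mm.
Rainfall = ε × PW = 0.26 × 34.0 = 8.8 mm.

PW ≈ 34.0 mm; rainfall ≈ 8.8 mm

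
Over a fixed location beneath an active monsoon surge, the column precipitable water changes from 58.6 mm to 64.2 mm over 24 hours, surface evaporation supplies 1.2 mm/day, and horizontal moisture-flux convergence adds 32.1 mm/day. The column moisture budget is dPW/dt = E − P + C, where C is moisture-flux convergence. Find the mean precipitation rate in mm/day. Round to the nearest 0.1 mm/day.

dPW/dt = (64.2 − 58.6) mm / (24/24 day) = +5.600 mm/day.
P = E + C − dPW/dt = 1.2 + (32.1) − (+5.600) = 27.7 mm/day.

P ≈ 27.7 mm/day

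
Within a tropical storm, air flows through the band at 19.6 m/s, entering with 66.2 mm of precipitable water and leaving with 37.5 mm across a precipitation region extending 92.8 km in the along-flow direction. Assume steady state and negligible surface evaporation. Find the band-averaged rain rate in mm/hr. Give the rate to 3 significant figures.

Column moisture flux per unit crosswind length is F = V × PW.
Inflow: F_in = 19.6 × 66.2 = 1297.52 mm·m/s
Outflow: F_out = 19.6 × 37.5 = 735 mm·m/s
Steady-state rate R = (F_in − F_out)/L = (1297.52 − 735) / 92800 m = 6.062e-03 mm/s.
R = 6.062e-03 × 3600 = 21.8 mm/hr.

R ≈ 21.8 mm/hr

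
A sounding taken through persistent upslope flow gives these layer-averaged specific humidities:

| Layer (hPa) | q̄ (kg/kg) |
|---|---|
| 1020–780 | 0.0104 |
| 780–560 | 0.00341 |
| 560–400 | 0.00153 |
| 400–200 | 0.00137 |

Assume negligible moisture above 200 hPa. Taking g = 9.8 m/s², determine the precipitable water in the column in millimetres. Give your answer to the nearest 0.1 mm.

Precipitable water is the column-integrated vapour mass per unit area: PW = (1/g) Σ q̄ Δp, with q in kg/kg and Δp in Pa (1 kg/m² of water = 1 mm).
Layer 1020–780 hPa: Δp = 240 hPa = 24000 Pa, q̄ = 0.0104 kg/kg → 0.0104 × 24000 / 9.8 = 25.47 mm
Layer 780–560 hPa: Δp = 220 hPa = 22000 Pa, q̄ = 0.00341 kg/kg → 0.00341 × 22000 / 9.8 = 7.66 mm
Layer 560–400 hPa: Δp = 160 hPa = 16000 Pa, q̄ = 0.00153 kg/kg → 0.00153 × 16000 / 9.8 = 2.50 mm
Layer 400–200 hPa: Δp = 200 hPa = 20000 Pa, q̄ = 0.00137 kg/kg → 0.00137 × 20000 / 9.8 = 2.80 mm
PW = 25.47 + 7.66 + 2.50 + 2.80 = 38.43 ≈ 38.4 mm.

PW ≈ 38.4 mm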